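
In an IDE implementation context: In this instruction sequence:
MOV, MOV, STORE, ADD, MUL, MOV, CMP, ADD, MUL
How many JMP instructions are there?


Scanning instruction sequence for JMP:
  Position 1: MOV
  Position 2: MOV
  Position 3: STORE
  Position 4: ADD
  Position 5: MUL
  Position 6: MOV
  Position 7: CMP
  Position 8: ADD
  Position 9: MUL
Matches at positions: []
Total JMP count: 0

0


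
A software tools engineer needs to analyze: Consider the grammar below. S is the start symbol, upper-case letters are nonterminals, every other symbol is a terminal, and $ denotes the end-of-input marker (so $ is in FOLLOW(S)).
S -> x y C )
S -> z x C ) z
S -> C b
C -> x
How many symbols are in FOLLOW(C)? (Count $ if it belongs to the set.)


S is the start symbol and does not occur in any rule body, so FOLLOW(S) = {$}.
Examining every occurrence of C in a rule body:
  S -> x y C ) : C is followed by terminal ')' -> add ')'
  S -> z x C ) z : C is followed by terminal ')' -> add ')' (already in the set)
  S -> C b : C is followed by terminal 'b' -> add 'b'
  C -> x : C does not occur in the body -> contributes nothing
FOLLOW(C) = {), b}
Count: 2

2


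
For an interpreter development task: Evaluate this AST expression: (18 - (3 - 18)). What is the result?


Expression: (18 - (3 - 18))
Evaluating step by step:
  3 - 18 = -15
  18 - -15 = 33
Result: 33

33


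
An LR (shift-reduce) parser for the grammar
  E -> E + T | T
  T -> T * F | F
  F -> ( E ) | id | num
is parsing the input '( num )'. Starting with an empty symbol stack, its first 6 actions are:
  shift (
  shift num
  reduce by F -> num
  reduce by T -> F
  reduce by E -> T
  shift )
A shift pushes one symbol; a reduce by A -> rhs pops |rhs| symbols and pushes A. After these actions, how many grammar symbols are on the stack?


Tracking the symbol stack through each action:
  Action 1: shift '(' : push -> stack = [(] (size 1)
  Action 2: shift 'num' : push -> stack = [(, num] (size 2)
  Action 3: reduce by F -> num : pop 1, push F -> stack = [(, F] (size 2)
  Action 4: reduce by T -> F : pop 1, push T -> stack = [(, T] (size 2)
  Action 5: reduce by E -> T : pop 1, push E -> stack = [(, E] (size 2)
  Action 6: shift ')' : push -> stack = [(, E, )] (size 3)
Final stack size: 3

3


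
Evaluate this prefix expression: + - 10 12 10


Parsing prefix expression: + - 10 12 10
Step 1: Innermost operation '- 10 12'
  10 - 12 = -2
Step 2: Outer operation '+ [-2] 10'
  -2 + 10 = 8

8


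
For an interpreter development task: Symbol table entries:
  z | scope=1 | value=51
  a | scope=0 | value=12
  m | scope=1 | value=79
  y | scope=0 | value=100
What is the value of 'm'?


Searching symbol table for 'm':
  z | scope=1 | value=51
  a | scope=0 | value=12
  m | scope=1 | value=79 <- MATCH
  y | scope=0 | value=100
Found 'm' at scope 1 with value 79

79


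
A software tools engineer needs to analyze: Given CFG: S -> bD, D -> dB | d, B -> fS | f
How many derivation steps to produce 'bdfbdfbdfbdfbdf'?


Grammar: S -> bD, D -> dB | d, B -> fS | f
Deriving 'bdfbdfbdfbdfbdf':
Step 1: S -> bD => bD
Step 2: D -> dB => bdB
Step 3: B -> fS => bdfS
Step 4: S -> bD => bdfbD
Step 5: D -> dB => bdfbdB
Step 6: B -> fS => bdfbdfS
Step 7: S -> bD => bdfbdfbD
Step 8: D -> dB => bdfbdfbdB
Step 9: B -> fS => bdfbdfbdfS
Step 10: S -> bD => bdfbdfbdfbD
Step 11: D -> dB => bdfbdfbdfbdB
Step 12: B -> fS => bdfbdfbdfbdfS
Step 13: S -> bD => bdfbdfbdfbdfbD
Step 14: D -> dB => bdfbdfbdfbdfbdB
Step 15: B -> f => bdfbdfbdfbdfbdf
Total derivation steps: 15

15


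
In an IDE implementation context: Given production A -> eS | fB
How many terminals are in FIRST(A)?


Production: A -> eS | fB
Examining each alternative for leading terminals:
  A -> eS : first terminal = 'e'
  A -> fB : first terminal = 'f'
FIRST(A) = {e, f}
Count: 2

2


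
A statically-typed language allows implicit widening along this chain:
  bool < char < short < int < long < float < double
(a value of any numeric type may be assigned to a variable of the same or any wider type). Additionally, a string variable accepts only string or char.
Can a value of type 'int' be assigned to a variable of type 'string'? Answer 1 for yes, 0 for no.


Target variable type: string
Source value type: int
Rule: string accepts only {string, char}
  source 'int' in {string, char}? No
Result: 0

0


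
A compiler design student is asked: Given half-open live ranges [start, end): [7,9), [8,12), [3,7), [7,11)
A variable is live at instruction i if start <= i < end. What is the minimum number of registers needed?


Live ranges:
  Var0: [7, 9)
  Var1: [8, 12)
  Var2: [3, 7)
  Var3: [7, 11)
Sweep-line events (position, delta, active):
  pos=3 start -> active=1
  pos=7 end -> active=0
  pos=7 start -> active=1
  pos=7 start -> active=2
  pos=8 start -> active=3
  pos=9 end -> active=2
  pos=11 end -> active=1
  pos=12 end -> active=0
Maximum simultaneous active: 3
Minimum registers needed: 3

3


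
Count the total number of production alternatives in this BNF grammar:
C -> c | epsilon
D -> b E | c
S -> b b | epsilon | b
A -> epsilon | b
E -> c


Counting alternatives per rule:
  C: 2 alternative(s)
  D: 2 alternative(s)
  S: 3 alternative(s)
  A: 2 alternative(s)
  E: 1 alternative(s)
Sum: 2 + 2 + 3 + 2 + 1 = 10

10


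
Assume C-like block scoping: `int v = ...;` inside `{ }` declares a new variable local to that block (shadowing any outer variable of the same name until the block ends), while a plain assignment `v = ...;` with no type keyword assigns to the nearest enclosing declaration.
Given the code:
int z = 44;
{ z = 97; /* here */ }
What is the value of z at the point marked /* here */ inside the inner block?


Analyzing scoping rules:
Outer scope: declares z = 44
Inner block: 'z = 97;' has no type keyword, so it is an assignment to the outer z (no shadowing)
Inside the block, after the assignment -> 97
Result: 97

97


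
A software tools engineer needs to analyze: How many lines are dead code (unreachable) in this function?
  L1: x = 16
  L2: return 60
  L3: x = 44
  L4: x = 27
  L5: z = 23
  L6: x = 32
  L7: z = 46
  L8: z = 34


Analyzing control flow:
  L1: reachable (before return)
  L2: reachable (return statement)
  L3: DEAD (after return at L2)
  L4: DEAD (after return at L2)
  L5: DEAD (after return at L2)
  L6: DEAD (after return at L2)
  L7: DEAD (after return at L2)
  L8: DEAD (after return at L2)
Return at L2, total lines = 8
Dead lines: L3 through L8
Count: 6

6


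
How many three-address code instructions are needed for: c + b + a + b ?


Expression: c + b + a + b
Generating three-address code (respecting * over +/- precedence):
  Instruction 1: t1 = c + b
  Instruction 2: t2 = t1 + a
  Instruction 3: t3 = t2 + b
Total instructions: 3

3


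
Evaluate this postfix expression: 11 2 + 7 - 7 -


Processing tokens left to right:
Push 11, Push 2
Pop 11 and 2, compute 11 + 2 = 13, push 13
Push 7
Pop 13 and 7, compute 13 - 7 = 6, push 6
Push 7
Pop 6 and 7, compute 6 - 7 = -1, push -1
Stack result: -1

-1


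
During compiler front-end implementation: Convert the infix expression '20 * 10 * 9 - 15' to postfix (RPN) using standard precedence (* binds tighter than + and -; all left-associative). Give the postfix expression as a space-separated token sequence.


Applying the shunting-yard algorithm:
  Operand 20 -> output
  Push '*' onto operator stack -> op-stack: [*]
  Operand 10 -> output
  See '*' (prec 2); top '*' (prec 2) >= it -> pop '*' to output
  Push '*' onto operator stack -> op-stack: [*]
  Operand 9 -> output
  See '-' (prec 1); top '*' (prec 2) >= it -> pop '*' to output
  Push '-' onto operator stack -> op-stack: [-]
  Operand 15 -> output
  End of input: pop '-' to output
Postfix result: 20 10 * 9 * 15 -

20 10 * 9 * 15 -


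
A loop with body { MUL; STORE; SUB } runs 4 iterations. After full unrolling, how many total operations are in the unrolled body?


Loop body operations: MUL, STORE, SUB (3 ops per iteration)
Unrolling 4 iterations:
  Iteration 1: MUL, STORE, SUB (3 ops)
  Iteration 2: MUL, STORE, SUB (3 ops)
  Iteration 3: MUL, STORE, SUB (3 ops)
  Iteration 4: MUL, STORE, SUB (3 ops)
Total: 4 iterations * 3 ops/iter = 12 operations

12


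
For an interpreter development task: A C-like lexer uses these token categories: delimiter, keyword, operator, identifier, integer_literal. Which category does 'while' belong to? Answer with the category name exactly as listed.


Token: 'while'
Checking categories:
  identifier: no
  integer_literal: no
  operator: no
  keyword: YES
  delimiter: no
Category: keyword

keyword


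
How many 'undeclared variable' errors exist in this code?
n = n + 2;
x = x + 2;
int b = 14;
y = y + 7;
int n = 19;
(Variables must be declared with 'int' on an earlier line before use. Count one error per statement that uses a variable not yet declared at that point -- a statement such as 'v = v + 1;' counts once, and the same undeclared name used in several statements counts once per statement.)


Scanning code line by line:
  Line 1: use 'n' -> ERROR (undeclared)
  Line 2: use 'x' -> ERROR (undeclared)
  Line 3: declare 'b' -> declared = ['b']
  Line 4: use 'y' -> ERROR (undeclared)
  Line 5: declare 'n' -> declared = ['b', 'n']
Total undeclared variable errors: 3

3


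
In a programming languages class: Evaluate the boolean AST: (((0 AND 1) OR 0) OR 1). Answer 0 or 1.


Step 1: Evaluate inner node
  0 AND 1 = 0
Step 2: Evaluate next node
  0 OR 0 = 0
Step 3: Evaluate root node
  0 OR 1 = 1

1


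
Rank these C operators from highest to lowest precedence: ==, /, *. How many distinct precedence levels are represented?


Looking up precedence for each operator:
  == -> precedence 3
  / -> precedence 6
  * -> precedence 6
Sorted highest to lowest: /, *, ==
Distinct precedence values: [6, 3]
Number of distinct levels: 2

2


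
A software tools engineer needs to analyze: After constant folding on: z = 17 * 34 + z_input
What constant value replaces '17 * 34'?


Identifying constant sub-expression:
  Original: z = 17 * 34 + z_input
  17 and 34 are both compile-time constants
  Evaluating: 17 * 34 = 578
  After folding: z = 578 + z_input

578


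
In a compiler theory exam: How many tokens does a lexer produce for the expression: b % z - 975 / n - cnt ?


Scanning 'b % z - 975 / n - cnt'
Token 1: 'b' -> identifier
Token 2: '%' -> operator
Token 3: 'z' -> identifier
Token 4: '-' -> operator
Token 5: '975' -> integer_literal
Token 6: '/' -> operator
Token 7: 'n' -> identifier
Token 8: '-' -> operator
Token 9: 'cnt' -> identifier
Total tokens: 9

9


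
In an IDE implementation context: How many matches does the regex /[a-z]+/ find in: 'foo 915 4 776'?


Pattern: /[a-z]+/ (identifiers)
Input: 'foo 915 4 776'
Scanning for matches:
  Match 1: 'foo'
Total matches: 1

1


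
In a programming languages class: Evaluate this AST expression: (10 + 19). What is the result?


Expression: (10 + 19)
Evaluating step by step:
  10 + 19 = 29
Result: 29

29


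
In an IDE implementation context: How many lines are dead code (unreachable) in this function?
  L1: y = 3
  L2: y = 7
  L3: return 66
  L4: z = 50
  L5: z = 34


Analyzing control flow:
  L1: reachable (before return)
  L2: reachable (before return)
  L3: reachable (return statement)
  L4: DEAD (after return at L3)
  L5: DEAD (after return at L3)
Return at L3, total lines = 5
Dead lines: L4 through L5
Count: 2

2


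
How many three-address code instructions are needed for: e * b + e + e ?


Expression: e * b + e + e
Generating three-address code (respecting * over +/- precedence):
  Instruction 1: t1 = e * b
  Instruction 2: t2 = t1 + e
  Instruction 3: t3 = t2 + e
Total instructions: 3

3


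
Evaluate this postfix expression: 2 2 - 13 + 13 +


Processing tokens left to right:
Push 2, Push 2
Pop 2 and 2, compute 2 - 2 = 0, push 0
Push 13
Pop 0 and 13, compute 0 + 13 = 13, push 13
Push 13
Pop 13 and 13, compute 13 + 13 = 26, push 26
Stack result: 26

26


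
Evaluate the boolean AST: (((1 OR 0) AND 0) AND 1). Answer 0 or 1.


Step 1: Evaluate inner node
  1 OR 0 = 1
Step 2: Evaluate next node
  1 AND 0 = 0
Step 3: Evaluate root node
  0 AND 1 = 0

0


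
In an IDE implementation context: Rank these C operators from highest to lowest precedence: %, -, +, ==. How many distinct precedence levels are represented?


Looking up precedence for each operator:
  % -> precedence 6
  - -> precedence 5
  + -> precedence 5
  == -> precedence 3
Sorted highest to lowest: %, -, +, ==
Distinct precedence values: [6, 5, 3]
Number of distinct levels: 3

3


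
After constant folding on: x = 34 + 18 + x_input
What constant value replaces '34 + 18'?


Identifying constant sub-expression:
  Original: x = 34 + 18 + x_input
  34 and 18 are both compile-time constants
  Evaluating: 34 + 18 = 52
  After folding: x = 52 + x_input

52


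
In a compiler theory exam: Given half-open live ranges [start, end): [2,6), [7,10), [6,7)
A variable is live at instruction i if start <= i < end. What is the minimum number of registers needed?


Live ranges:
  Var0: [2, 6)
  Var1: [7, 10)
  Var2: [6, 7)
Sweep-line events (position, delta, active):
  pos=2 start -> active=1
  pos=6 end -> active=0
  pos=6 start -> active=1
  pos=7 end -> active=0
  pos=7 start -> active=1
  pos=10 end -> active=0
Maximum simultaneous active: 1
Minimum registers needed: 1

1


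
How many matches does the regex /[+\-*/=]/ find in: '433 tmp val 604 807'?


Pattern: /[+\-*/=]/ (operators)
Input: '433 tmp val 604 807'
Scanning for matches:
Total matches: 0

0


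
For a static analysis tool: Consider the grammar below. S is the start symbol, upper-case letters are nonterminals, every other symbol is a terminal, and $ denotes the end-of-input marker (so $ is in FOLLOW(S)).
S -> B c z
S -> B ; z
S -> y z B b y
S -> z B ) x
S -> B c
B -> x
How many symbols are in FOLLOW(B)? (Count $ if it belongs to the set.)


S is the start symbol and does not occur in any rule body, so FOLLOW(S) = {$}.
Examining every occurrence of B in a rule body:
  S -> B c z : B is followed by terminal 'c' -> add 'c'
  S -> B ; z : B is followed by terminal ';' -> add ';'
  S -> y z B b y : B is followed by terminal 'b' -> add 'b'
  S -> z B ) x : B is followed by terminal ')' -> add ')'
  S -> B c : B is followed by terminal 'c' -> add 'c' (already in the set)
  B -> x : B does not occur in the body -> contributes nothing
FOLLOW(B) = {), ;, b, c}
Count: 4

4


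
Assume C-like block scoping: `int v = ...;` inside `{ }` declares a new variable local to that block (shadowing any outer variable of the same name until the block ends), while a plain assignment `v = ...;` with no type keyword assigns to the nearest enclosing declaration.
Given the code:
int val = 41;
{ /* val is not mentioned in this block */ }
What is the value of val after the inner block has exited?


Analyzing scoping rules:
Outer scope: declares val = 41
Inner block: val is neither redeclared nor assigned -> unchanged
After the block -> 41
Result: 41

41


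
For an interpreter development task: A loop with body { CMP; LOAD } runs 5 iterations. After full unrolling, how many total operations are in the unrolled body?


Loop body operations: CMP, LOAD (2 ops per iteration)
Unrolling 5 iterations:
  Iteration 1: CMP, LOAD (2 ops)
  Iteration 2: CMP, LOAD (2 ops)
  Iteration 3: CMP, LOAD (2 ops)
  Iteration 4: CMP, LOAD (2 ops)
  Iteration 5: CMP, LOAD (2 ops)
Total: 5 iterations * 2 ops/iter = 10 operations

10


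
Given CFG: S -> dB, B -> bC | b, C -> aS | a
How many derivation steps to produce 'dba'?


Grammar: S -> dB, B -> bC | b, C -> aS | a
Deriving 'dba':
Step 1: S -> dB => dB
Step 2: B -> bC => dbC
Step 3: C -> a => dba
Total derivation steps: 3

3


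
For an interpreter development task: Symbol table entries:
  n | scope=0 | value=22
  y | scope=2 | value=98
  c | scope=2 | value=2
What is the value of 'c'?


Searching symbol table for 'c':
  n | scope=0 | value=22
  y | scope=2 | value=98
  c | scope=2 | value=2 <- MATCH
Found 'c' at scope 2 with value 2

2


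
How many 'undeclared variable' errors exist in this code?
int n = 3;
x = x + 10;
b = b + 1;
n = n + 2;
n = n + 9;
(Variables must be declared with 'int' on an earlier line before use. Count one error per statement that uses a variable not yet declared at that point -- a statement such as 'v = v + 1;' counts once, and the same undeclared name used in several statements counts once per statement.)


Scanning code line by line:
  Line 1: declare 'n' -> declared = ['n']
  Line 2: use 'x' -> ERROR (undeclared)
  Line 3: use 'b' -> ERROR (undeclared)
  Line 4: use 'n' -> OK (declared)
  Line 5: use 'n' -> OK (declared)
Total undeclared variable errors: 2

2


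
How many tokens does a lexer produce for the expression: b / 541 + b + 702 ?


Scanning 'b / 541 + b + 702'
Token 1: 'b' -> identifier
Token 2: '/' -> operator
Token 3: '541' -> integer_literal
Token 4: '+' -> operator
Token 5: 'b' -> identifier
Token 6: '+' -> operator
Token 7: '702' -> integer_literal
Total tokens: 7

7


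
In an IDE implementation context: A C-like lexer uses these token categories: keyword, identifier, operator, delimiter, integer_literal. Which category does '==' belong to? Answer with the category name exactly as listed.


Token: '=='
Checking categories:
  identifier: no
  integer_literal: no
  operator: YES
  keyword: no
  delimiter: no
Category: operator

operator


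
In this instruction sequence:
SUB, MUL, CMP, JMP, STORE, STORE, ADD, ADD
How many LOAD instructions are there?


Scanning instruction sequence for LOAD:
  Position 1: SUB
  Position 2: MUL
  Position 3: CMP
  Position 4: JMP
  Position 5: STORE
  Position 6: STORE
  Position 7: ADD
  Position 8: ADD
Matches at positions: []
Total LOAD count: 0

0


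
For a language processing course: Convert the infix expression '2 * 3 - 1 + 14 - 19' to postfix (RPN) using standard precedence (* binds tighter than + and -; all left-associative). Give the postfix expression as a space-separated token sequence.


Applying the shunting-yard algorithm:
  Operand 2 -> output
  Push '*' onto operator stack -> op-stack: [*]
  Operand 3 -> output
  See '-' (prec 1); top '*' (prec 2) >= it -> pop '*' to output
  Push '-' onto operator stack -> op-stack: [-]
  Operand 1 -> output
  See '+' (prec 1); top '-' (prec 1) >= it -> pop '-' to output
  Push '+' onto operator stack -> op-stack: [+]
  Operand 14 -> output
  See '-' (prec 1); top '+' (prec 1) >= it -> pop '+' to output
  Push '-' onto operator stack -> op-stack: [-]
  Operand 19 -> output
  End of input: pop '-' to output
Postfix result: 2 3 * 1 - 14 + 19 -

2 3 * 1 - 14 + 19 -


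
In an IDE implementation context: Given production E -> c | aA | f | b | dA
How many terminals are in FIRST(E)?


Production: E -> c | aA | f | b | dA
Examining each alternative for leading terminals:
  E -> c : first terminal = 'c'
  E -> aA : first terminal = 'a'
  E -> f : first terminal = 'f'
  E -> b : first terminal = 'b'
  E -> dA : first terminal = 'd'
FIRST(E) = {a, b, c, d, f}
Count: 5

5


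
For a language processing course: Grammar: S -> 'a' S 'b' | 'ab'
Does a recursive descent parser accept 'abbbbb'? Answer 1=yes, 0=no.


Grammar accepts strings of the form a^n b^n (n >= 1)
Word: 'abbbbb'
Counting: 1 a's and 5 b's
Check: 1 == 5? No
Mismatch: a-count != b-count
Rejected

0


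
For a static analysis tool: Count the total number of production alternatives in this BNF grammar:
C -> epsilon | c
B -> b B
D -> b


Counting alternatives per rule:
  C: 2 alternative(s)
  B: 1 alternative(s)
  D: 1 alternative(s)
Sum: 2 + 1 + 1 = 4

4


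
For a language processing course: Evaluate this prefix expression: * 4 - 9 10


Parsing prefix expression: * 4 - 9 10
Step 1: Innermost operation '- 9 10'
  9 - 10 = -1
Step 2: Outer operation '* 4 [-1]'
  4 * -1 = -4

-4


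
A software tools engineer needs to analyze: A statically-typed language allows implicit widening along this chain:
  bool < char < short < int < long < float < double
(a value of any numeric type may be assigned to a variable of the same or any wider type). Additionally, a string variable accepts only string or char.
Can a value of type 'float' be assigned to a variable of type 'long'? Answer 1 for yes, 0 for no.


Target variable type: long
Source value type: float
Numeric ranks: float=5, long=4
Widening allowed iff rank(source) <= rank(target): 5 <= 4? No
Result: 0

0


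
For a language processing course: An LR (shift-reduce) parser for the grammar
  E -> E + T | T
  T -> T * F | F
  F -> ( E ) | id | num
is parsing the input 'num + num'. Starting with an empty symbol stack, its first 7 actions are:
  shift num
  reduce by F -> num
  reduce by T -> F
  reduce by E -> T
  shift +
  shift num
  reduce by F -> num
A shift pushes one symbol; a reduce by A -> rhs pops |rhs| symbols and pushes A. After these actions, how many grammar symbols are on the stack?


Tracking the symbol stack through each action:
  Action 1: shift 'num' : push -> stack = [num] (size 1)
  Action 2: reduce by F -> num : pop 1, push F -> stack = [F] (size 1)
  Action 3: reduce by T -> F : pop 1, push T -> stack = [T] (size 1)
  Action 4: reduce by E -> T : pop 1, push E -> stack = [E] (size 1)
  Action 5: shift '+' : push -> stack = [E, +] (size 2)
  Action 6: shift 'num' : push -> stack = [E, +, num] (size 3)
  Action 7: reduce by F -> num : pop 1, push F -> stack = [E, +, F] (size 3)
Final stack size: 3

3


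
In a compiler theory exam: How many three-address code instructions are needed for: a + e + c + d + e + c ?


Expression: a + e + c + d + e + c
Generating three-address code (respecting * over +/- precedence):
  Instruction 1: t1 = a + e
  Instruction 2: t2 = t1 + c
  Instruction 3: t3 = t2 + d
  Instruction 4: t4 = t3 + e
  Instruction 5: t5 = t4 + c
Total instructions: 5

5


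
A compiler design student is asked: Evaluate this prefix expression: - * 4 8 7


Parsing prefix expression: - * 4 8 7
Step 1: Innermost operation '* 4 8'
  4 * 8 = 32
Step 2: Outer operation '- [32] 7'
  32 - 7 = 25

25


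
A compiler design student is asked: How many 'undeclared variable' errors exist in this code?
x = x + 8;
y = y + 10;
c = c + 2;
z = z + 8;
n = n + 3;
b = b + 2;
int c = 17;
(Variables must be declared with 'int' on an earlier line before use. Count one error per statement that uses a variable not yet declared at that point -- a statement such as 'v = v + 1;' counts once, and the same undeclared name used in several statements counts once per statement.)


Scanning code line by line:
  Line 1: use 'x' -> ERROR (undeclared)
  Line 2: use 'y' -> ERROR (undeclared)
  Line 3: use 'c' -> ERROR (undeclared)
  Line 4: use 'z' -> ERROR (undeclared)
  Line 5: use 'n' -> ERROR (undeclared)
  Line 6: use 'b' -> ERROR (undeclared)
  Line 7: declare 'c' -> declared = ['c']
Total undeclared variable errors: 6

6


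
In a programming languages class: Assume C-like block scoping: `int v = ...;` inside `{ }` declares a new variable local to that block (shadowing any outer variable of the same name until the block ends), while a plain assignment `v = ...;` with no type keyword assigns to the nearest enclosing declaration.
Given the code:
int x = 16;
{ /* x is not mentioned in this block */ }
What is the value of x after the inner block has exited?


Analyzing scoping rules:
Outer scope: declares x = 16
Inner block: x is neither redeclared nor assigned -> unchanged
After the block -> 16
Result: 16

16


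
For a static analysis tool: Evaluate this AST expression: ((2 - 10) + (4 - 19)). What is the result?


Expression: ((2 - 10) + (4 - 19))
Evaluating step by step:
  2 - 10 = -8
  4 - 19 = -15
  -8 + -15 = -23
Result: -23

-23


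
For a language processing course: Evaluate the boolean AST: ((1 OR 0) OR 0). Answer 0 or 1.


Step 1: Evaluate inner node
  1 OR 0 = 1
Step 2: Evaluate root node
  1 OR 0 = 1

1


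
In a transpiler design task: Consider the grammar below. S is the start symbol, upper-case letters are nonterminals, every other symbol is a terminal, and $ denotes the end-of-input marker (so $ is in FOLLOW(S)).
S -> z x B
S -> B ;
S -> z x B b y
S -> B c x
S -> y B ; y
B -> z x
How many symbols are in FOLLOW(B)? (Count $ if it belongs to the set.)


S is the start symbol and does not occur in any rule body, so FOLLOW(S) = {$}.
Examining every occurrence of B in a rule body:
  S -> z x B : B is at the right end -> add FOLLOW(S) = {$}
  S -> B ; : B is followed by terminal ';' -> add ';'
  S -> z x B b y : B is followed by terminal 'b' -> add 'b'
  S -> B c x : B is followed by terminal 'c' -> add 'c'
  S -> y B ; y : B is followed by terminal ';' -> add ';' (already in the set)
  B -> z x : B does not occur in the body -> contributes nothing
FOLLOW(B) = {;, b, c, $}
Count: 4

4


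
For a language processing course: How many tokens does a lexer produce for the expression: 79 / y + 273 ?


Scanning '79 / y + 273'
Token 1: '79' -> integer_literal
Token 2: '/' -> operator
Token 3: 'y' -> identifier
Token 4: '+' -> operator
Token 5: '273' -> integer_literal
Total tokens: 5

5


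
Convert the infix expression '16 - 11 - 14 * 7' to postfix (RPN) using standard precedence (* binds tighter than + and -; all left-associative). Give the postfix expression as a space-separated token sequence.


Applying the shunting-yard algorithm:
  Operand 16 -> output
  Push '-' onto operator stack -> op-stack: [-]
  Operand 11 -> output
  See '-' (prec 1); top '-' (prec 1) >= it -> pop '-' to output
  Push '-' onto operator stack -> op-stack: [-]
  Operand 14 -> output
  Push '*' onto operator stack -> op-stack: [-, *]
  Operand 7 -> output
  End of input: pop '*' to output
  End of input: pop '-' to output
Postfix result: 16 11 - 14 7 * -

16 11 - 14 7 * -


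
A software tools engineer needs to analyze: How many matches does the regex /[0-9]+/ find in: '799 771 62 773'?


Pattern: /[0-9]+/ (int literals)
Input: '799 771 62 773'
Scanning for matches:
  Match 1: '799'
  Match 2: '771'
  Match 3: '62'
  Match 4: '773'
Total matches: 4

4


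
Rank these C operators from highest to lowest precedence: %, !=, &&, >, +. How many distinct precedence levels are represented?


Looking up precedence for each operator:
  % -> precedence 6
  != -> precedence 3
  && -> precedence 2
  > -> precedence 4
  + -> precedence 5
Sorted highest to lowest: %, +, >, !=, &&
Distinct precedence values: [6, 5, 4, 3, 2]
Number of distinct levels: 5

5


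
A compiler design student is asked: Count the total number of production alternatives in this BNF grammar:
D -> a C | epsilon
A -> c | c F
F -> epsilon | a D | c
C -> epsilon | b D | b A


Counting alternatives per rule:
  D: 2 alternative(s)
  A: 2 alternative(s)
  F: 3 alternative(s)
  C: 3 alternative(s)
Sum: 2 + 2 + 3 + 3 = 10

10


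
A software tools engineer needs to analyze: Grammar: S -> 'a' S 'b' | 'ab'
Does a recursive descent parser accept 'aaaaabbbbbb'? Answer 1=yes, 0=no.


Grammar accepts strings of the form a^n b^n (n >= 1)
Word: 'aaaaabbbbbb'
Counting: 5 a's and 6 b's
Check: 5 == 6? No
Mismatch: a-count != b-count
Rejected

0


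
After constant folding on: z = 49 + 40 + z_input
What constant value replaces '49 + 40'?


Identifying constant sub-expression:
  Original: z = 49 + 40 + z_input
  49 and 40 are both compile-time constants
  Evaluating: 49 + 40 = 89
  After folding: z = 89 + z_input

89


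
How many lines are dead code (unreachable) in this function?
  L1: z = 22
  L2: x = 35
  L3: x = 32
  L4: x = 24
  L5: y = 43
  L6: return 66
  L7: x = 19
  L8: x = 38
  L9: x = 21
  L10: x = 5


Analyzing control flow:
  L1: reachable (before return)
  L2: reachable (before return)
  L3: reachable (before return)
  L4: reachable (before return)
  L5: reachable (before return)
  L6: reachable (return statement)
  L7: DEAD (after return at L6)
  L8: DEAD (after return at L6)
  L9: DEAD (after return at L6)
  L10: DEAD (after return at L6)
Return at L6, total lines = 10
Dead lines: L7 through L10
Count: 4

4


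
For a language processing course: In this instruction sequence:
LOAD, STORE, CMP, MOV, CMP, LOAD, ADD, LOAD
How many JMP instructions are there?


Scanning instruction sequence for JMP:
  Position 1: LOAD
  Position 2: STORE
  Position 3: CMP
  Position 4: MOV
  Position 5: CMP
  Position 6: LOAD
  Position 7: ADD
  Position 8: LOAD
Matches at positions: []
Total JMP count: 0

0


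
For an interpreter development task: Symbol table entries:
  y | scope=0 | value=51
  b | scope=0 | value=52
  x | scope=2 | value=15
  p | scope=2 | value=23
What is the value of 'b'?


Searching symbol table for 'b':
  y | scope=0 | value=51
  b | scope=0 | value=52 <- MATCH
  x | scope=2 | value=15
  p | scope=2 | value=23
Found 'b' at scope 0 with value 52

52


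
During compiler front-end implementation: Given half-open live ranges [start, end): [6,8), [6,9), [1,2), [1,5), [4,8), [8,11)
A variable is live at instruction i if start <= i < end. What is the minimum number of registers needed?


Live ranges:
  Var0: [6, 8)
  Var1: [6, 9)
  Var2: [1, 2)
  Var3: [1, 5)
  Var4: [4, 8)
  Var5: [8, 11)
Sweep-line events (position, delta, active):
  pos=1 start -> active=1
  pos=1 start -> active=2
  pos=2 end -> active=1
  pos=4 start -> active=2
  pos=5 end -> active=1
  pos=6 start -> active=2
  pos=6 start -> active=3
  pos=8 end -> active=2
  pos=8 end -> active=1
  pos=8 start -> active=2
  pos=9 end -> active=1
  pos=11 end -> active=0
Maximum simultaneous active: 3
Minimum registers needed: 3

3


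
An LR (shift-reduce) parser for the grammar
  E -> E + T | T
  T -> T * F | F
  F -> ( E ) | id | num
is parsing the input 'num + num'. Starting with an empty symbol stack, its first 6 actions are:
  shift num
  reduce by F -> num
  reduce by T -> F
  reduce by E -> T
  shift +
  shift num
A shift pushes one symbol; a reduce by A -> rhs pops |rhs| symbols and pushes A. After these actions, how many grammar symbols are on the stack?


Tracking the symbol stack through each action:
  Action 1: shift 'num' : push -> stack = [num] (size 1)
  Action 2: reduce by F -> num : pop 1, push F -> stack = [F] (size 1)
  Action 3: reduce by T -> F : pop 1, push T -> stack = [T] (size 1)
  Action 4: reduce by E -> T : pop 1, push E -> stack = [E] (size 1)
  Action 5: shift '+' : push -> stack = [E, +] (size 2)
  Action 6: shift 'num' : push -> stack = [E, +, num] (size 3)
Final stack size: 3

3


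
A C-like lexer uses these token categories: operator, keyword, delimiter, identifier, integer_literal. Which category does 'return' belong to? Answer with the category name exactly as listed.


Token: 'return'
Checking categories:
  identifier: no
  integer_literal: no
  operator: no
  keyword: YES
  delimiter: no
Category: keyword

keyword


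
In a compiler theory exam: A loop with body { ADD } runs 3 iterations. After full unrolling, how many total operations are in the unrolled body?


Loop body operations: ADD (1 op per iteration)
Unrolling 3 iterations:
  Iteration 1: ADD (1 ops)
  Iteration 2: ADD (1 ops)
  Iteration 3: ADD (1 ops)
Total: 3 iterations * 1 ops/iter = 3 operations

3


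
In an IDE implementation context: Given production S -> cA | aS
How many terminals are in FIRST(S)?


Production: S -> cA | aS
Examining each alternative for leading terminals:
  S -> cA : first terminal = 'c'
  S -> aS : first terminal = 'a'
FIRST(S) = {a, c}
Count: 2

2


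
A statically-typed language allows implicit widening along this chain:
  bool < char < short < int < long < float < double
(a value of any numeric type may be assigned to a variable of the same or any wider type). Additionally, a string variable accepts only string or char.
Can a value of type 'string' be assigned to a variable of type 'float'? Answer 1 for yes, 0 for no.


Target variable type: float
Source value type: string
Rule: string cannot widen to any numeric type
Result: 0

0


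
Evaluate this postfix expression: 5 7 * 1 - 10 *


Processing tokens left to right:
Push 5, Push 7
Pop 5 and 7, compute 5 * 7 = 35, push 35
Push 1
Pop 35 and 1, compute 35 - 1 = 34, push 34
Push 10
Pop 34 and 10, compute 34 * 10 = 340, push 340
Stack result: 340

340


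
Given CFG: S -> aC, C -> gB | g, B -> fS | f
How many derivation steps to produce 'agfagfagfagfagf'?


Grammar: S -> aC, C -> gB | g, B -> fS | f
Deriving 'agfagfagfagfagf':
Step 1: S -> aC => aC
Step 2: C -> gB => agB
Step 3: B -> fS => agfS
Step 4: S -> aC => agfaC
Step 5: C -> gB => agfagB
Step 6: B -> fS => agfagfS
Step 7: S -> aC => agfagfaC
Step 8: C -> gB => agfagfagB
Step 9: B -> fS => agfagfagfS
Step 10: S -> aC => agfagfagfaC
Step 11: C -> gB => agfagfagfagB
Step 12: B -> fS => agfagfagfagfS
Step 13: S -> aC => agfagfagfagfaC
Step 14: C -> gB => agfagfagfagfagB
Step 15: B -> f => agfagfagfagfagf
Total derivation steps: 15

15


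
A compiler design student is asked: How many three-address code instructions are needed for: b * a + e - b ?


Expression: b * a + e - b
Generating three-address code (respecting * over +/- precedence):
  Instruction 1: t1 = b * a
  Instruction 2: t2 = t1 + e
  Instruction 3: t3 = t2 - b
Total instructions: 3

3


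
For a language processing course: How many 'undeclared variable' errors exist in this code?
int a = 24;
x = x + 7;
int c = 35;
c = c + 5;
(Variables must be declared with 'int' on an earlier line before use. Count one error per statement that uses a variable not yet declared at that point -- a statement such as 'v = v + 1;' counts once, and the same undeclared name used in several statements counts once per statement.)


Scanning code line by line:
  Line 1: declare 'a' -> declared = ['a']
  Line 2: use 'x' -> ERROR (undeclared)
  Line 3: declare 'c' -> declared = ['a', 'c']
  Line 4: use 'c' -> OK (declared)
Total undeclared variable errors: 1

1


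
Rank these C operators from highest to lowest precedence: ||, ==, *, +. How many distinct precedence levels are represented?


Looking up precedence for each operator:
  || -> precedence 1
  == -> precedence 3
  * -> precedence 6
  + -> precedence 5
Sorted highest to lowest: *, +, ==, ||
Distinct precedence values: [6, 5, 3, 1]
Number of distinct levels: 4

4


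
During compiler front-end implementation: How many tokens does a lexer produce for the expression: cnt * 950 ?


Scanning 'cnt * 950'
Token 1: 'cnt' -> identifier
Token 2: '*' -> operator
Token 3: '950' -> integer_literal
Total tokens: 3

3


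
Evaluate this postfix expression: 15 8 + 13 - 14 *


Processing tokens left to right:
Push 15, Push 8
Pop 15 and 8, compute 15 + 8 = 23, push 23
Push 13
Pop 23 and 13, compute 23 - 13 = 10, push 10
Push 14
Pop 10 and 14, compute 10 * 14 = 140, push 140
Stack result: 140

140


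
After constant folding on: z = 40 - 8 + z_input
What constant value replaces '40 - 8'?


Identifying constant sub-expression:
  Original: z = 40 - 8 + z_input
  40 and 8 are both compile-time constants
  Evaluating: 40 - 8 = 32
  After folding: z = 32 + z_input

32


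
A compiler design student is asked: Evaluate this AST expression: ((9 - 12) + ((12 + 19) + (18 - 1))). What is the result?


Expression: ((9 - 12) + ((12 + 19) + (18 - 1)))
Evaluating step by step:
  9 - 12 = -3
  12 + 19 = 31
  18 - 1 = 17
  31 + 17 = 48
  -3 + 48 = 45
Result: 45

45


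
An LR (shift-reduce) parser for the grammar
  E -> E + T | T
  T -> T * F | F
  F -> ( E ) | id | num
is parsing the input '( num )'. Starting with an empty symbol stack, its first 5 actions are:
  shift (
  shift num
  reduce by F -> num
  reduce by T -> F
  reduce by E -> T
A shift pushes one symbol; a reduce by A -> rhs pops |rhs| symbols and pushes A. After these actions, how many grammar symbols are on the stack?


Tracking the symbol stack through each action:
  Action 1: shift '(' : push -> stack = [(] (size 1)
  Action 2: shift 'num' : push -> stack = [(, num] (size 2)
  Action 3: reduce by F -> num : pop 1, push F -> stack = [(, F] (size 2)
  Action 4: reduce by T -> F : pop 1, push T -> stack = [(, T] (size 2)
  Action 5: reduce by E -> T : pop 1, push E -> stack = [(, E] (size 2)
Final stack size: 2

2


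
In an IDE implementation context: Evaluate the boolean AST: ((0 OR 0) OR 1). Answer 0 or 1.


Step 1: Evaluate inner node
  0 OR 0 = 0
Step 2: Evaluate root node
  0 OR 1 = 1

1


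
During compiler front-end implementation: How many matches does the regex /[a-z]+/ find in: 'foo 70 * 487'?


Pattern: /[a-z]+/ (identifiers)
Input: 'foo 70 * 487'
Scanning for matches:
  Match 1: 'foo'
Total matches: 1

1


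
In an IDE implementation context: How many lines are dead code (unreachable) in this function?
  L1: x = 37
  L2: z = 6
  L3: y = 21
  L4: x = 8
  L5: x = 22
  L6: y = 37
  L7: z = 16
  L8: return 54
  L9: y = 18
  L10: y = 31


Analyzing control flow:
  L1: reachable (before return)
  L2: reachable (before return)
  L3: reachable (before return)
  L4: reachable (before return)
  L5: reachable (before return)
  L6: reachable (before return)
  L7: reachable (before return)
  L8: reachable (return statement)
  L9: DEAD (after return at L8)
  L10: DEAD (after return at L8)
Return at L8, total lines = 10
Dead lines: L9 through L10
Count: 2

2


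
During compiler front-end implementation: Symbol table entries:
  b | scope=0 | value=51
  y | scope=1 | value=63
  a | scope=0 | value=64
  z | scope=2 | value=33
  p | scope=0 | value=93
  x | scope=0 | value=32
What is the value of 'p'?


Searching symbol table for 'p':
  b | scope=0 | value=51
  y | scope=1 | value=63
  a | scope=0 | value=64
  z | scope=2 | value=33
  p | scope=0 | value=93 <- MATCH
  x | scope=0 | value=32
Found 'p' at scope 0 with value 93

93


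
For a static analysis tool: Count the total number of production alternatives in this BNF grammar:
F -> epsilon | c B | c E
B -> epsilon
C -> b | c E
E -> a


Counting alternatives per rule:
  F: 3 alternative(s)
  B: 1 alternative(s)
  C: 2 alternative(s)
  E: 1 alternative(s)
Sum: 3 + 1 + 2 + 1 = 7

7


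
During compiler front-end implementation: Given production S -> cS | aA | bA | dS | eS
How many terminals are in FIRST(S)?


Production: S -> cS | aA | bA | dS | eS
Examining each alternative for leading terminals:
  S -> cS : first terminal = 'c'
  S -> aA : first terminal = 'a'
  S -> bA : first terminal = 'b'
  S -> dS : first terminal = 'd'
  S -> eS : first terminal = 'e'
FIRST(S) = {a, b, c, d, e}
Count: 5

5


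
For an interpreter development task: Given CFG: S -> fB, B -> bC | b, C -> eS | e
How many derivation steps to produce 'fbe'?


Grammar: S -> fB, B -> bC | b, C -> eS | e
Deriving 'fbe':
Step 1: S -> fB => fB
Step 2: B -> bC => fbC
Step 3: C -> e => fbe
Total derivation steps: 3

3


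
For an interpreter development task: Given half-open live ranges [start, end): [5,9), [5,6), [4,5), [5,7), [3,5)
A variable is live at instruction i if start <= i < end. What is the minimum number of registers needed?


Live ranges:
  Var0: [5, 9)
  Var1: [5, 6)
  Var2: [4, 5)
  Var3: [5, 7)
  Var4: [3, 5)
Sweep-line events (position, delta, active):
  pos=3 start -> active=1
  pos=4 start -> active=2
  pos=5 end -> active=1
  pos=5 end -> active=0
  pos=5 start -> active=1
  pos=5 start -> active=2
  pos=5 start -> active=3
  pos=6 end -> active=2
  pos=7 end -> active=1
  pos=9 end -> active=0
Maximum simultaneous active: 3
Minimum registers needed: 3

3


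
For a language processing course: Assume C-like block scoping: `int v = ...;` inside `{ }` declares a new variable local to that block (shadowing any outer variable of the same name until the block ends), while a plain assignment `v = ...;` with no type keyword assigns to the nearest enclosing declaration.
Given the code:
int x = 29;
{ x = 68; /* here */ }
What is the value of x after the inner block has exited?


Analyzing scoping rules:
Outer scope: declares x = 29
Inner block: 'x = 68;' has no type keyword, so it is an assignment to the outer x (no shadowing)
The assignment changed the outer variable itself, so the new value persists after the block -> 68
Result: 68

68
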